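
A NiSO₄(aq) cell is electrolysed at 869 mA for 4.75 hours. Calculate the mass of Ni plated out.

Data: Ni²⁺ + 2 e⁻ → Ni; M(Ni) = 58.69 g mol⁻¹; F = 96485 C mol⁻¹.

4.52 g

Q = I·t = 0.8690 A × 17100 s = 14860 C.
n(e⁻) = Q/F = 14860 / 96485 = 0.1540 mol.
Ni²⁺ + 2 e⁻ → Ni, so n(Ni) = n(e⁻)/2 = 0.07701 mol.
m = n·M = 0.07701 × 58.69 = 4.52 g.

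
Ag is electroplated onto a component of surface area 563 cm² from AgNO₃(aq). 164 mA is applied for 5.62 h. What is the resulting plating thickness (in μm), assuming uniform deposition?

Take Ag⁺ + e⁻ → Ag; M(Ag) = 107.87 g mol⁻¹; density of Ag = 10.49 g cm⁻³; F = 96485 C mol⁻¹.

6.28 μm

Q = I·t = 0.1640 × 20232 = 3318 C; n(e⁻) = 0.03439 mol.
n(Ag) = n(e⁻)/1 = 0.03439 mol, so m = 0.03439 × 107.87 = 3.710 g.
Volume = m/ρ = 3.710 / 10.49 = 0.3536 cm³.
Thickness = V/A = 0.3536 / 563 = 6.28 × 10⁻⁴ cm = 6.28 μm.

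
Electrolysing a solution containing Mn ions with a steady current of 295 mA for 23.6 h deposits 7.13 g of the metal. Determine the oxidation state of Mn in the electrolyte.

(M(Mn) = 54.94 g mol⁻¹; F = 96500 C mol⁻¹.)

Q = I·t = 0.2950 A × 84960 s = 25060 C, so n(e⁻) = 25060/96500 = 0.2597 mol.
n(Mn) deposited = 7.13 / 54.94 = 0.1298 mol.
Electrons per atom = n(e⁻)/n(Mn) = 0.2597 / 0.1298 = 2.00 ≈ 2, so the ion is Mn²⁺.

+2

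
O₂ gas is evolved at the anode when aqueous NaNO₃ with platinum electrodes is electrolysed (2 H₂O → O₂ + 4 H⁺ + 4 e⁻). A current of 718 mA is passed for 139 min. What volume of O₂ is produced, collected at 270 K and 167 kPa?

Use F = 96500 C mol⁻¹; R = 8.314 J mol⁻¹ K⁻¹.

0.209 L

Q = I·t = 0.7180 A × 8340.0 s = 5988 C.
n(e⁻) = Q/F = 5988 / 96500 = 0.06205 mol.
4 electrons are transferred per O₂ molecule, so n(O₂) = 0.06205 / 4 = 0.01551 mol.
V = nRT/P = (0.01551 × 8.314 × 270) / (167 × 10³ Pa) = 2.09 × 10⁻⁴ m³ = 0.209 L.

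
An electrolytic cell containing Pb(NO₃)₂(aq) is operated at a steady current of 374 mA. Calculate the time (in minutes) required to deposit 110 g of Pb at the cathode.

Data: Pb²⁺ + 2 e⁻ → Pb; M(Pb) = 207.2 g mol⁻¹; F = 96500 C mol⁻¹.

4570 min

n(Pb) = m/M = 110 / 207.2 = 0.5309 mol.
Each Pb atom requires 2 electrons, so n(e⁻) = 2 × 0.5309 = 1.062 mol.
Q = n(e⁻)·F = 1.062 × 96500 = 102500 C.
t = Q/I = 102500 / 0.3740 A = 274000 s = 4570 min.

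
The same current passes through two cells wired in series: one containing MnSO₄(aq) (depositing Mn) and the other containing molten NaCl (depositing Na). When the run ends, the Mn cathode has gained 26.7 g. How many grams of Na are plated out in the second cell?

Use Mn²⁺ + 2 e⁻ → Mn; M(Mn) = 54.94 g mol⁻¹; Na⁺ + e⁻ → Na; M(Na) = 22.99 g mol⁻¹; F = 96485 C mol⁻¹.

22.3 g

n(Mn) = 26.7 / 54.94 = 0.4860 mol.
Since Mn²⁺ + 2 e⁻ → Mn, n(e⁻) passed = 2 × 0.4860 = 0.9720 mol.
Cells in series carry the same charge, so the same 0.9720 mol of electrons passes through cell 2.
Na⁺ + e⁻ → Na, so n(Na) = 0.9720 / 1 = 0.9720 mol.
m(Na) = 0.9720 × 22.99 = 22.3 g.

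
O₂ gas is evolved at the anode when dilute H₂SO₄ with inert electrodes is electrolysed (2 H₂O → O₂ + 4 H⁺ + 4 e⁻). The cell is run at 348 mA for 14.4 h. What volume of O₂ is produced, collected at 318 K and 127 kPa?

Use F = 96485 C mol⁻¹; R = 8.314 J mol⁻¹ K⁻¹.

0.973 L

Q = I·t = 0.3480 A × 51840 s = 18040 C.
n(e⁻) = Q/F = 18040 / 96485 = 0.1870 mol.
4 electrons are transferred per O₂ molecule, so n(O₂) = 0.1870 / 4 = 0.04674 mol.
V = nRT/P = (0.04674 × 8.314 × 318) / (127 × 10³ Pa) = 9.73 × 10⁻⁴ m³ = 0.973 L.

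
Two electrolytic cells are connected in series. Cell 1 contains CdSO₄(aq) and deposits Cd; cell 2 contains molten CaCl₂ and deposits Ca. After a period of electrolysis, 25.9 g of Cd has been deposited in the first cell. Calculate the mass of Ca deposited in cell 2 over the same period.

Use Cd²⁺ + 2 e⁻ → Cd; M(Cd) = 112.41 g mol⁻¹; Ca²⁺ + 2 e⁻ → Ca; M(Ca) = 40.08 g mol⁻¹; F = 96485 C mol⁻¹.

9.23 g

n(Cd) = 25.9 / 112.41 = 0.2304 mol.
Since Cd²⁺ + 2 e⁻ → Cd, n(e⁻) passed = 2 × 0.2304 = 0.4608 mol.
Cells in series carry the same charge, so the same 0.4608 mol of electrons passes through cell 2.
Ca²⁺ + 2 e⁻ → Ca, so n(Ca) = 0.4608 / 2 = 0.2304 mol.
m(Ca) = 0.2304 × 40.08 = 9.23 g.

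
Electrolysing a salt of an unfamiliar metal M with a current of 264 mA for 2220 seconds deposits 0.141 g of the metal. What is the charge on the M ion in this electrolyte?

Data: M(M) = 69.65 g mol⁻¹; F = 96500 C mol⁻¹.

Q = I·t = 0.2640 A × 2220.0 s = 586.1 C, so n(e⁻) = 586.1/96500 = 0.006073 mol.
n(M) deposited = 0.141 / 69.65 = 0.002024 mol.
Electrons per atom = n(e⁻)/n(M) = 0.006073 / 0.002024 = 3.00 ≈ 3, so the ion is M³⁺.

+3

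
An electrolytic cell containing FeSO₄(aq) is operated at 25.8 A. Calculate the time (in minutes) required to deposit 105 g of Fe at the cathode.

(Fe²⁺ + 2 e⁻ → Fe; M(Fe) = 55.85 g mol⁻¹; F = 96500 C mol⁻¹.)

n(Fe) = m/M = 105 / 55.85 = 1.880 mol.
Each Fe atom requires 2 electrons, so n(e⁻) = 2 × 1.880 = 3.760 mol.
Q = n(e⁻)·F = 3.760 × 96500 = 362800 C.
t = Q/I = 362800 / 25.80 A = 14060 s = 234 min.

234 min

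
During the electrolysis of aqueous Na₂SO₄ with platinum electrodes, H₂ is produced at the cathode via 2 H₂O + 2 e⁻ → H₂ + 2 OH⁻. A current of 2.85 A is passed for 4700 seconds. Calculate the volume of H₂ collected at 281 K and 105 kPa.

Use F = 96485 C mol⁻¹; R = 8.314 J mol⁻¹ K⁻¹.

Q = I·t = 2.850 A × 4700.0 s = 13400 C.
n(e⁻) = Q/F = 13400 / 96485 = 0.1388 mol.
2 electrons are transferred per H₂ molecule, so n(H₂) = 0.1388 / 2 = 0.06941 mol.
V = nRT/P = (0.06941 × 8.314 × 281) / (105 × 10³ Pa) = 0.00154 m³ = 1.54 L.

1.54 L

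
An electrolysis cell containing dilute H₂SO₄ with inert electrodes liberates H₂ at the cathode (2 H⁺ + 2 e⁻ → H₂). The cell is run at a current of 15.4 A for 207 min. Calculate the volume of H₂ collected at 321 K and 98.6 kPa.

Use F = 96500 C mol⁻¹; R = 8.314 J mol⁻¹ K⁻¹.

Q = I·t = 15.40 A × 12420 s = 191300 C.
n(e⁻) = Q/F = 191300 / 96500 = 1.982 mol.
2 electrons are transferred per H₂ molecule, so n(H₂) = 1.982 / 2 = 0.9910 mol.
V = nRT/P = (0.9910 × 8.314 × 321) / (98.6 × 10³ Pa) = 0.0268 m³ = 26.8 L.

26.8 L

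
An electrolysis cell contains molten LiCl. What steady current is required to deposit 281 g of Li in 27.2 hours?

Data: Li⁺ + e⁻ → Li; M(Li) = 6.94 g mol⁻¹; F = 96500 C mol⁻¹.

n(Li) = 281 / 6.94 = 40.49 mol.
n(e⁻) = 1 × 40.49 = 40.49 mol.
Q = n(e⁻)·F = 40.49 × 96500 = 3907000 C.
I = Q/t = 3907000 / 97920 s = 39.9 A.

39.9 A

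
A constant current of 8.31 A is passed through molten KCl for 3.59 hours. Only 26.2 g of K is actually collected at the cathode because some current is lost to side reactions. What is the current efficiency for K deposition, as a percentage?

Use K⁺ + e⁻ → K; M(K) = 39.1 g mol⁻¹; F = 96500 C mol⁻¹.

60.2 %

Q = I·t = 8.310 × 12924 = 107400 C; n(e⁻) = 107400/96500 = 1.113 mol.
Theoretical n(K) = n(e⁻)/1 = 1.113 mol, i.e. m_theo = 1.113 × 39.1 = 43.52 g.
Efficiency = m_actual / m_theo = 26.2 / 43.52 = 60.2 %.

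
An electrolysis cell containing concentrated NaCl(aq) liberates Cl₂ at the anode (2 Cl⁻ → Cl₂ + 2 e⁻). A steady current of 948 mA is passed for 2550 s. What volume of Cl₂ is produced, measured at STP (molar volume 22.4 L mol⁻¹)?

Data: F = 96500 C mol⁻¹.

0.281 L

Q = I·t = 0.9480 A × 2550.0 s = 2417 C.
n(e⁻) = Q/F = 2417 / 96500 = 0.02505 mol.
2 electrons are transferred per Cl₂ molecule, so n(Cl₂) = 0.02505 / 2 = 0.01253 mol.
V = n × V_m = 0.01253 × 22.4 = 0.281 L.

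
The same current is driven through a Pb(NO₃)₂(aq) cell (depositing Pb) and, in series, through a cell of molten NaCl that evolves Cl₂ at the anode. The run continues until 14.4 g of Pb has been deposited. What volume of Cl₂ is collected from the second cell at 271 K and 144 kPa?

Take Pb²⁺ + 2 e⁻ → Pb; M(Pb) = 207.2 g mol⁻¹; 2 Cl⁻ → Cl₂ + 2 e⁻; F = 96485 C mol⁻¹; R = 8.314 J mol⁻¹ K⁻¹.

n(Pb) = 14.4 / 207.2 = 0.06950 mol, so n(e⁻) = 2 × 0.06950 = 0.1390 mol.
The cells are in series, so the same 0.1390 mol of electrons passes through the second cell.
2 Cl⁻ → Cl₂ + 2 e⁻ — 2 mol e⁻ per mol Cl₂, so n(Cl₂) = 0.1390/2 = 0.06950 mol.
V = nRT/P = (0.06950 × 8.314 × 271) / (144 × 10³) = 0.00109 m³ = 1.09 L.

1.09 L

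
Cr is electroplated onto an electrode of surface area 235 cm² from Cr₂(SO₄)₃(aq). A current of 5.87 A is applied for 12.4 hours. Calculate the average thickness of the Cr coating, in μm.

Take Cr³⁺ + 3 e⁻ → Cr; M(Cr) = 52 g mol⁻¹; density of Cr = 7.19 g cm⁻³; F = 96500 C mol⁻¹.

Q = I·t = 5.870 × 44640 = 262000 C; n(e⁻) = 2.715 mol.
n(Cr) = n(e⁻)/3 = 0.9051 mol, so m = 0.9051 × 52 = 47.07 g.
Volume = m/ρ = 47.07 / 7.19 = 6.546 cm³.
Thickness = V/A = 6.546 / 235 = 0.0279 cm = 279 μm.

279 μm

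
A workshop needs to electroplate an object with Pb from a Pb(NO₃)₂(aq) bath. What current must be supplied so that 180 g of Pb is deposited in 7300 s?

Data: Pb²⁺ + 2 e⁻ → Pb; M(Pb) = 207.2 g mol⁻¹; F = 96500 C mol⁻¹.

n(Pb) = 180 / 207.2 = 0.8687 mol.
n(e⁻) = 2 × 0.8687 = 1.737 mol.
Q = n(e⁻)·F = 1.737 × 96500 = 167700 C.
I = Q/t = 167700 / 7300.0 s = 23.0 A.

23.0 A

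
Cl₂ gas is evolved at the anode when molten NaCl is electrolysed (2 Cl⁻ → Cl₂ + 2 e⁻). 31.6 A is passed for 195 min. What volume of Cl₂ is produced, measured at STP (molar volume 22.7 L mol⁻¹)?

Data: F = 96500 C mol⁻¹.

43.5 L

Q = I·t = 31.60 A × 11700 s = 369700 C.
n(e⁻) = Q/F = 369700 / 96500 = 3.831 mol.
2 electrons are transferred per Cl₂ molecule, so n(Cl₂) = 3.831 / 2 = 1.916 mol.
V = n × V_m = 1.916 × 22.7 = 43.5 L.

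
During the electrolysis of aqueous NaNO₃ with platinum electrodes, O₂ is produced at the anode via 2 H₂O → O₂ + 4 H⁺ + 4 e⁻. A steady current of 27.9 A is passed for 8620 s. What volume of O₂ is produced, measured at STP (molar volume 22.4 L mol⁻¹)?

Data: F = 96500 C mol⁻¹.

Q = I·t = 27.90 A × 8620.0 s = 240500 C.
n(e⁻) = Q/F = 240500 / 96500 = 2.492 mol.
4 electrons are transferred per O₂ molecule, so n(O₂) = 2.492 / 4 = 0.6231 mol.
V = n × V_m = 0.6231 × 22.4 = 14.0 L.

14.0 L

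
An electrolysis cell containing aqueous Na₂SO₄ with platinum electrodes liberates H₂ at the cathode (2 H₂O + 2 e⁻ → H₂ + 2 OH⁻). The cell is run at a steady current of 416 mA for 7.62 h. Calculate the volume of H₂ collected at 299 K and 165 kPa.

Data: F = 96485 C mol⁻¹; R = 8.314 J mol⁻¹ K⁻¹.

Q = I·t = 0.4160 A × 27432 s = 11410 C.
n(e⁻) = Q/F = 11410 / 96485 = 0.1183 mol.
2 electrons are transferred per H₂ molecule, so n(H₂) = 0.1183 / 2 = 0.05914 mol.
V = nRT/P = (0.05914 × 8.314 × 299) / (165 × 10³ Pa) = 8.91 × 10⁻⁴ m³ = 0.891 L.

0.891 L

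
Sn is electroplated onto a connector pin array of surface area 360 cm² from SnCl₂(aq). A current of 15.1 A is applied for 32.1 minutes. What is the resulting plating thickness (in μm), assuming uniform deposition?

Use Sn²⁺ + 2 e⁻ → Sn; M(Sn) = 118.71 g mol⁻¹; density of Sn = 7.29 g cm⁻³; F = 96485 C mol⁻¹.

Q = I·t = 15.10 × 1926.0 = 29080 C; n(e⁻) = 0.3014 mol.
n(Sn) = n(e⁻)/2 = 0.1507 mol, so m = 0.1507 × 118.71 = 17.89 g.
Volume = m/ρ = 17.89 / 7.29 = 2.454 cm³.
Thickness = V/A = 2.454 / 360 = 0.00682 cm = 68.2 μm.

68.2 μm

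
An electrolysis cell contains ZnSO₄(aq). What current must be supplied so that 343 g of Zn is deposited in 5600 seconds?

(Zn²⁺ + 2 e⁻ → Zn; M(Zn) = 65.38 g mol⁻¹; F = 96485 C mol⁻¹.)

n(Zn) = 343 / 65.38 = 5.246 mol.
n(e⁻) = 2 × 5.246 = 10.49 mol.
Q = n(e⁻)·F = 10.49 × 96485 = 1012000 C.
I = Q/t = 1012000 / 5600.0 s = 181 A.

181 A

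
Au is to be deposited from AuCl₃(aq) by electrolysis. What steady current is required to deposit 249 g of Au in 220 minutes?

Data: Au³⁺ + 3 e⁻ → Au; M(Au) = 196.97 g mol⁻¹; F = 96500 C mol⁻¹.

n(Au) = 249 / 196.97 = 1.264 mol.
n(e⁻) = 3 × 1.264 = 3.792 mol.
Q = n(e⁻)·F = 3.792 × 96500 = 366000 C.
I = Q/t = 366000 / 13200 s = 27.7 A.

27.7 A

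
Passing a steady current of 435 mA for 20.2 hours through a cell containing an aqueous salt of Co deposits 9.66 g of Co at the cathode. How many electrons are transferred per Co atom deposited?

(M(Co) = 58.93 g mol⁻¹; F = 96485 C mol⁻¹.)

2

Q = I·t = 0.4350 A × 72720 s = 31630 C, so n(e⁻) = 31630/96485 = 0.3279 mol.
n(Co) deposited = 9.66 / 58.93 = 0.1639 mol.
Electrons per atom = n(e⁻)/n(Co) = 0.3279 / 0.1639 = 2.00 ≈ 2, so the ion is Co²⁺.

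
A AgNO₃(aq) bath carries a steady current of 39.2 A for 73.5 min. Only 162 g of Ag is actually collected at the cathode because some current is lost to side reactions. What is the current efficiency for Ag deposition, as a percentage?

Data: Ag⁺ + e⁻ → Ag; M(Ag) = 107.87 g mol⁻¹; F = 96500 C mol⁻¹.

Q = I·t = 39.20 × 4410.0 = 172900 C; n(e⁻) = 172900/96500 = 1.791 mol.
Theoretical n(Ag) = n(e⁻)/1 = 1.791 mol, i.e. m_theo = 1.791 × 107.87 = 193.2 g.
Efficiency = m_actual / m_theo = 162 / 193.2 = 83.8 %.

83.8 %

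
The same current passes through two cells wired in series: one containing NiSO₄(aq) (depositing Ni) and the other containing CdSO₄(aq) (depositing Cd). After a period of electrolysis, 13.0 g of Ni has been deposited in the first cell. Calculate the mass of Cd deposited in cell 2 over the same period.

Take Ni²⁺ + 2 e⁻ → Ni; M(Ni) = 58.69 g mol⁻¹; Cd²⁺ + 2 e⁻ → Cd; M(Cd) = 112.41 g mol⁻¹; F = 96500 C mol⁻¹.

24.9 g

n(Ni) = 13.0 / 58.69 = 0.2215 mol.
Since Ni²⁺ + 2 e⁻ → Ni, n(e⁻) passed = 2 × 0.2215 = 0.4430 mol.
Cells in series carry the same charge, so the same 0.4430 mol of electrons passes through cell 2.
Cd²⁺ + 2 e⁻ → Cd, so n(Cd) = 0.4430 / 2 = 0.2215 mol.
m(Cd) = 0.2215 × 112.41 = 24.9 g.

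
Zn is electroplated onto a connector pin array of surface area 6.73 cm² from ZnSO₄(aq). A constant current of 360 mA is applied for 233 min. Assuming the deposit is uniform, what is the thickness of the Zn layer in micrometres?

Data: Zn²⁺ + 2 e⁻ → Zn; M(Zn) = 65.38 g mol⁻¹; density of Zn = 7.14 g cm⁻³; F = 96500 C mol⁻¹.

Q = I·t = 0.3600 × 13980 = 5033 C; n(e⁻) = 0.05215 mol.
n(Zn) = n(e⁻)/2 = 0.02608 mol, so m = 0.02608 × 65.38 = 1.705 g.
Volume = m/ρ = 1.705 / 7.14 = 0.2388 cm³.
Thickness = V/A = 0.2388 / 6.73 = 0.0355 cm = 355 μm.

355 μm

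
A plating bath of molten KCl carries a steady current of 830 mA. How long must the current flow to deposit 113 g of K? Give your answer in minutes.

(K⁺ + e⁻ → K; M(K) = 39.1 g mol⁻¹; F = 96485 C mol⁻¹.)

n(K) = m/M = 113 / 39.1 = 2.890 mol.
Each K atom requires 1 electron, so n(e⁻) = 1 × 2.890 = 2.890 mol.
Q = n(e⁻)·F = 2.890 × 96485 = 278800 C.
t = Q/I = 278800 / 0.8300 A = 336000 s = 5600 min.

5600 min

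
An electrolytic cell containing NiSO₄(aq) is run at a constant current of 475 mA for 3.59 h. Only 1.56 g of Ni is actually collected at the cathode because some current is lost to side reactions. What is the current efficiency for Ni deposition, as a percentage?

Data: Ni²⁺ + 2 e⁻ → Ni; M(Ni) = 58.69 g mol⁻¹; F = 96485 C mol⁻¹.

Q = I·t = 0.4750 × 12924 = 6139 C; n(e⁻) = 6139/96485 = 0.06363 mol.
Theoretical n(Ni) = n(e⁻)/2 = 0.03181 mol, i.e. m_theo = 0.03181 × 58.69 = 1.867 g.
Efficiency = m_actual / m_theo = 1.56 / 1.867 = 83.6 %.

83.6 %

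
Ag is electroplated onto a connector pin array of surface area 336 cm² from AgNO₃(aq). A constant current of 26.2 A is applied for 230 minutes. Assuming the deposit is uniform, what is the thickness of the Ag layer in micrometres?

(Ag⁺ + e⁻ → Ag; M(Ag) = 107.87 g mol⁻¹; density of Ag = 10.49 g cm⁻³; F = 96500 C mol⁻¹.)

1150 μm

Q = I·t = 26.20 × 13800 = 361600 C; n(e⁻) = 3.747 mol.
n(Ag) = n(e⁻)/1 = 3.747 mol, so m = 3.747 × 107.87 = 404.2 g.
Volume = m/ρ = 404.2 / 10.49 = 38.53 cm³.
Thickness = V/A = 38.53 / 336 = 0.115 cm = 1150 μm.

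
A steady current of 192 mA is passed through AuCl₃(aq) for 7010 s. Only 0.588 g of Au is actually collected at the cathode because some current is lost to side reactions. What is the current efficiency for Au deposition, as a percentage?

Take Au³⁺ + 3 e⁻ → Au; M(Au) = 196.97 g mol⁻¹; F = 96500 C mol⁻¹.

Q = I·t = 0.1920 × 7010.0 = 1346 C; n(e⁻) = 1346/96500 = 0.01395 mol.
Theoretical n(Au) = n(e⁻)/3 = 0.004649 mol, i.e. m_theo = 0.004649 × 196.97 = 0.9157 g.
Efficiency = m_actual / m_theo = 0.588 / 0.9157 = 64.2 %.

64.2 %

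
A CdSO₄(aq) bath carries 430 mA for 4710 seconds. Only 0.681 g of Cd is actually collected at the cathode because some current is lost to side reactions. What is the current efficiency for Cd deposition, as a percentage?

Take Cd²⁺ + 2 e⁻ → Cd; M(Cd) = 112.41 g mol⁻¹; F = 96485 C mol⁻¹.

57.7 %

Q = I·t = 0.4300 × 4710.0 = 2025 C; n(e⁻) = 2025/96485 = 0.02099 mol.
Theoretical n(Cd) = n(e⁻)/2 = 0.01050 mol, i.e. m_theo = 0.01050 × 112.41 = 1.180 g.
Efficiency = m_actual / m_theo = 0.681 / 1.180 = 57.7 %.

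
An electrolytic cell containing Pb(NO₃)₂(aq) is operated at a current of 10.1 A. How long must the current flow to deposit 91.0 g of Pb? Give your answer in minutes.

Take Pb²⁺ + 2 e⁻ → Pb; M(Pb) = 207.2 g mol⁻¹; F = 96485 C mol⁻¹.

n(Pb) = m/M = 91.0 / 207.2 = 0.4392 mol.
Each Pb atom requires 2 electrons, so n(e⁻) = 2 × 0.4392 = 0.8784 mol.
Q = n(e⁻)·F = 0.8784 × 96485 = 84750 C.
t = Q/I = 84750 / 10.10 A = 8391 s = 140 min.

140 min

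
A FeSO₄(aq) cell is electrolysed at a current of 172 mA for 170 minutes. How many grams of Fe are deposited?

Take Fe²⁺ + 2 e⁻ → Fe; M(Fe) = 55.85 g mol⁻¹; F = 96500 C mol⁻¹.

0.508 g

Q = I·t = 0.1720 A × 10200 s = 1754 C.
n(e⁻) = Q/F = 1754 / 96500 = 0.01818 mol.
Fe²⁺ + 2 e⁻ → Fe, so n(Fe) = n(e⁻)/2 = 0.009090 mol.
m = n·M = 0.009090 × 55.85 = 0.508 g.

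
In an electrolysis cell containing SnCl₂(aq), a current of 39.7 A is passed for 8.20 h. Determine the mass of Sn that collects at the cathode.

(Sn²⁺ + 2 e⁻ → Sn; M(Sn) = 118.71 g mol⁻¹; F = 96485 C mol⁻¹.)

Q = I·t = 39.70 A × 29520 s = 1172000 C.
n(e⁻) = Q/F = 1172000 / 96485 = 12.15 mol.
Sn²⁺ + 2 e⁻ → Sn, so n(Sn) = n(e⁻)/2 = 6.073 mol.
m = n·M = 6.073 × 118.71 = 721 g.

721 g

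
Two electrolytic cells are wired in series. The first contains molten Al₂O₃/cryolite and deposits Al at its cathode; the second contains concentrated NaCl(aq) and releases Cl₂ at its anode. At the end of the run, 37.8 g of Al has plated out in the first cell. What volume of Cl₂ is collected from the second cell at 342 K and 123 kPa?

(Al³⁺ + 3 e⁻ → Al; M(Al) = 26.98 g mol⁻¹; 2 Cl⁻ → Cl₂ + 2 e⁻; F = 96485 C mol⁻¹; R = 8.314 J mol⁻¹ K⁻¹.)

48.6 L

n(Al) = 37.8 / 26.98 = 1.401 mol, so n(e⁻) = 3 × 1.401 = 4.203 mol.
The cells are in series, so the same 4.203 mol of electrons passes through the second cell.
2 Cl⁻ → Cl₂ + 2 e⁻ — 2 mol e⁻ per mol Cl₂, so n(Cl₂) = 4.203/2 = 2.102 mol.
V = nRT/P = (2.102 × 8.314 × 342) / (123 × 10³) = 0.0486 m³ = 48.6 L.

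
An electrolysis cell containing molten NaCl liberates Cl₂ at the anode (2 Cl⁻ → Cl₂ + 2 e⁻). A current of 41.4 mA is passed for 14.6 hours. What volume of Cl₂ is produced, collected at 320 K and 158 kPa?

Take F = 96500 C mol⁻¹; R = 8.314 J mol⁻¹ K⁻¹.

Q = I·t = 0.04140 A × 52560 s = 2176 C.
n(e⁻) = Q/F = 2176 / 96500 = 0.02255 mol.
2 electrons are transferred per Cl₂ molecule, so n(Cl₂) = 0.02255 / 2 = 0.01127 mol.
V = nRT/P = (0.01127 × 8.314 × 320) / (158 × 10³ Pa) = 1.90 × 10⁻⁴ m³ = 0.190 L.

0.190 L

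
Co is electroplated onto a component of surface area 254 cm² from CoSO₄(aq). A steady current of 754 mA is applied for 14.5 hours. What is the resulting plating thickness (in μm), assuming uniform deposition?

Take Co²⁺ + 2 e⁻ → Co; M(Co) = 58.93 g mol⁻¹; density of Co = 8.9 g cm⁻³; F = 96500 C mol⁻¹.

Q = I·t = 0.7540 × 52200 = 39360 C; n(e⁻) = 0.4079 mol.
n(Co) = n(e⁻)/2 = 0.2039 mol, so m = 0.2039 × 58.93 = 12.02 g.
Volume = m/ρ = 12.02 / 8.9 = 1.350 cm³.
Thickness = V/A = 1.350 / 254 = 0.00532 cm = 53.2 μm.

53.2 μm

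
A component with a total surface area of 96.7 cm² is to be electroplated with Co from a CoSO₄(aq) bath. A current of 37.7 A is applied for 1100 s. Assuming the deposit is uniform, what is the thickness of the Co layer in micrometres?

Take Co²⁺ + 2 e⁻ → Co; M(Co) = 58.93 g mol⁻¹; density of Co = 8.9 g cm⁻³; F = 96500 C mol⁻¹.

Q = I·t = 37.70 × 1100.0 = 41470 C; n(e⁻) = 0.4297 mol.
n(Co) = n(e⁻)/2 = 0.2149 mol, so m = 0.2149 × 58.93 = 12.66 g.
Volume = m/ρ = 12.66 / 8.9 = 1.423 cm³.
Thickness = V/A = 1.423 / 96.7 = 0.0147 cm = 147 μm.

147 μm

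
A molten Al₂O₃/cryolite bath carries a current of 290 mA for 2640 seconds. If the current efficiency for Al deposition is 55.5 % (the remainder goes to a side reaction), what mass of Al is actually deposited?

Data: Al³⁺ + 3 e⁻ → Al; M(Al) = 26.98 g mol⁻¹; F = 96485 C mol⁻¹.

Q = I·t = 0.2900 × 2640.0 = 765.6 C.
n(e⁻) = 765.6/96485 = 0.007935 mol; theoretically n(Al) = 0.007935/3 = 0.002645 mol, m_theo = 0.07136 g.
At 55.5 % efficiency, m_actual = 0.555 × 0.07136 = 0.0396 g.

0.0396 g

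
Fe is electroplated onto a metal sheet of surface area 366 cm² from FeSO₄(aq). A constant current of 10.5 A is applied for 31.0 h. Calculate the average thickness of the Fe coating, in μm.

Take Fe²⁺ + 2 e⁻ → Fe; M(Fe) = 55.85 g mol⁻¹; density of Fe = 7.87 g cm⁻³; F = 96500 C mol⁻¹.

Q = I·t = 10.50 × 111600 = 1172000 C; n(e⁻) = 12.14 mol.
n(Fe) = n(e⁻)/2 = 6.072 mol, so m = 6.072 × 55.85 = 339.1 g.
Volume = m/ρ = 339.1 / 7.87 = 43.09 cm³.
Thickness = V/A = 43.09 / 366 = 0.118 cm = 1180 μm.

1180 μm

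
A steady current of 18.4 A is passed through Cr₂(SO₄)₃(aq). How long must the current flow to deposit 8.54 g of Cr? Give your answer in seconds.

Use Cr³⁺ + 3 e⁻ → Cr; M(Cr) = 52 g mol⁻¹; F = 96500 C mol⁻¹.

2580 s

n(Cr) = m/M = 8.54 / 52 = 0.1642 mol.
Each Cr atom requires 3 electrons, so n(e⁻) = 3 × 0.1642 = 0.4927 mol.
Q = n(e⁻)·F = 0.4927 × 96500 = 47540 C.
t = Q/I = 47540 / 18.40 A = 2584 s.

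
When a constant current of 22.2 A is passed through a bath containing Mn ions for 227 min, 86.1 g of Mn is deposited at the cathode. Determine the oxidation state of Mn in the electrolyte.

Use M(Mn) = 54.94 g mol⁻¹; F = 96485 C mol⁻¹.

Q = I·t = 22.20 A × 13620 s = 302400 C, so n(e⁻) = 302400/96485 = 3.134 mol.
n(Mn) deposited = 86.1 / 54.94 = 1.567 mol.
Electrons per atom = n(e⁻)/n(Mn) = 3.134 / 1.567 = 2.00 ≈ 2, so the ion is Mn²⁺.

+2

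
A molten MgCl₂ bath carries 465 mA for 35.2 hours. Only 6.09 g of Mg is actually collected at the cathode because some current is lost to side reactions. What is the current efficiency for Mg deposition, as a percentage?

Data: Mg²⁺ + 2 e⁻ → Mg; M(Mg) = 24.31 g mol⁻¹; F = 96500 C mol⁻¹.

82.1 %

Q = I·t = 0.4650 × 126720 = 58920 C; n(e⁻) = 58920/96500 = 0.6106 mol.
Theoretical n(Mg) = n(e⁻)/2 = 0.3053 mol, i.e. m_theo = 0.3053 × 24.31 = 7.422 g.
Efficiency = m_actual / m_theo = 6.09 / 7.422 = 82.1 %.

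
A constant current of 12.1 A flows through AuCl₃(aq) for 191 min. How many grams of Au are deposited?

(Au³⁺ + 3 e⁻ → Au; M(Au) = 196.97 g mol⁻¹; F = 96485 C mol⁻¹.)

Q = I·t = 12.10 A × 11460 s = 138700 C.
n(e⁻) = Q/F = 138700 / 96485 = 1.437 mol.
Au³⁺ + 3 e⁻ → Au, so n(Au) = n(e⁻)/3 = 0.4791 mol.
m = n·M = 0.4791 × 196.97 = 94.4 g.

94.4 g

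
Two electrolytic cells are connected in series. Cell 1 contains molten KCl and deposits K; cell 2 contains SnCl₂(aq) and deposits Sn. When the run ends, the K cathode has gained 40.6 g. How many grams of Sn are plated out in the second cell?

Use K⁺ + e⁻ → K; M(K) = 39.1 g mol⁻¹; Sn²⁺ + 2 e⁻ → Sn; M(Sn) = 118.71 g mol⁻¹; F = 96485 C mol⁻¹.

61.6 g

n(K) = 40.6 / 39.1 = 1.038 mol.
Since K⁺ + e⁻ → K, n(e⁻) passed = 1 × 1.038 = 1.038 mol.
Cells in series carry the same charge, so the same 1.038 mol of electrons passes through cell 2.
Sn²⁺ + 2 e⁻ → Sn, so n(Sn) = 1.038 / 2 = 0.5192 mol.
m(Sn) = 0.5192 × 118.71 = 61.6 g.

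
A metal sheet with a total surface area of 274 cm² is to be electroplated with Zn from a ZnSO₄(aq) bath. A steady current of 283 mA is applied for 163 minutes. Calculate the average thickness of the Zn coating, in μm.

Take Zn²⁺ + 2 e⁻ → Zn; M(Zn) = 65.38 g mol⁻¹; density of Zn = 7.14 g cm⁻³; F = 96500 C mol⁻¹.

Q = I·t = 0.2830 × 9780.0 = 2768 C; n(e⁻) = 0.02868 mol.
n(Zn) = n(e⁻)/2 = 0.01434 mol, so m = 0.01434 × 65.38 = 0.9376 g.
Volume = m/ρ = 0.9376 / 7.14 = 0.1313 cm³.
Thickness = V/A = 0.1313 / 274 = 4.79 × 10⁻⁴ cm = 4.79 μm.

4.79 μm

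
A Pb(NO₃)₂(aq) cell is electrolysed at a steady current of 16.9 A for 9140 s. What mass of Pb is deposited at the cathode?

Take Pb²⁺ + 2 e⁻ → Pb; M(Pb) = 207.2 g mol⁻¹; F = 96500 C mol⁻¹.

166 g

Q = I·t = 16.90 A × 9140.0 s = 154500 C.
n(e⁻) = Q/F = 154500 / 96500 = 1.601 mol.
Pb²⁺ + 2 e⁻ → Pb, so n(Pb) = n(e⁻)/2 = 0.8003 mol.
m = n·M = 0.8003 × 207.2 = 166 g.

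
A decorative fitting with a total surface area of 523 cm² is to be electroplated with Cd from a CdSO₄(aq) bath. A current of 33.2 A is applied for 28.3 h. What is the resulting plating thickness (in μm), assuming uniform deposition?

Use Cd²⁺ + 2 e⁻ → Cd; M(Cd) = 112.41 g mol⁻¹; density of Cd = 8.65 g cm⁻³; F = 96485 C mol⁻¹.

4360 μm

Q = I·t = 33.20 × 101880 = 3382000 C; n(e⁻) = 35.06 mol.
n(Cd) = n(e⁻)/2 = 17.53 mol, so m = 17.53 × 112.41 = 1970 g.
Volume = m/ρ = 1970 / 8.65 = 227.8 cm³.
Thickness = V/A = 227.8 / 523 = 0.436 cm = 4360 μm.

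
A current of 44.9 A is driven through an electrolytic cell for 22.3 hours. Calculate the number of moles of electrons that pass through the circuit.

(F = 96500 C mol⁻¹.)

Q = I·t = 44.90 A × 80280 s = 3605000 C.
n(e⁻) = Q/F = 3605000 / 96500 = 37.4 mol.

37.4 mol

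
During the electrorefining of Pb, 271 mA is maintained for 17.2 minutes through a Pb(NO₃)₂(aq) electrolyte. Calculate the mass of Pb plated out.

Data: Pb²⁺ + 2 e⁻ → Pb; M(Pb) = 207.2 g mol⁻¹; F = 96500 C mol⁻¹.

Q = I·t = 0.2710 A × 1032.0 s = 279.7 C.
n(e⁻) = Q/F = 279.7 / 96500 = 0.002898 mol.
Pb²⁺ + 2 e⁻ → Pb, so n(Pb) = n(e⁻)/2 = 0.001449 mol.
m = n·M = 0.001449 × 207.2 = 0.300 g.

0.300 g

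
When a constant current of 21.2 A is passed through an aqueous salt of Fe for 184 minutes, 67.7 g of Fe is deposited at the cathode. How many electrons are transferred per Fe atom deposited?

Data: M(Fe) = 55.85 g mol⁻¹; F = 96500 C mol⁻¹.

Q = I·t = 21.20 A × 11040 s = 234000 C, so n(e⁻) = 234000/96500 = 2.425 mol.
n(Fe) deposited = 67.7 / 55.85 = 1.212 mol.
Electrons per atom = n(e⁻)/n(Fe) = 2.425 / 1.212 = 2.00 ≈ 2, so the ion is Fe²⁺.

2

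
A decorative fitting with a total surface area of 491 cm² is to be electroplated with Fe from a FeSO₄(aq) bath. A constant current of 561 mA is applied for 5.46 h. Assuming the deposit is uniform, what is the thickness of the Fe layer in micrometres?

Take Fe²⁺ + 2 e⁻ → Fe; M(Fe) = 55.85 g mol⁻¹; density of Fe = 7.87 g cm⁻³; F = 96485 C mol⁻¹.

Q = I·t = 0.5610 × 19656 = 11030 C; n(e⁻) = 0.1143 mol.
n(Fe) = n(e⁻)/2 = 0.05714 mol, so m = 0.05714 × 55.85 = 3.191 g.
Volume = m/ρ = 3.191 / 7.87 = 0.4055 cm³.
Thickness = V/A = 0.4055 / 491 = 8.26 × 10⁻⁴ cm = 8.26 μm.

8.26 μm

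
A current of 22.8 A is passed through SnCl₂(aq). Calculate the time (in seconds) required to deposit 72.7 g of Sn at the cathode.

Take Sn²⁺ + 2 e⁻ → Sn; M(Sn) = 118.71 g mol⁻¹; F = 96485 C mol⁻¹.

n(Sn) = m/M = 72.7 / 118.71 = 0.6124 mol.
Each Sn atom requires 2 electrons, so n(e⁻) = 2 × 0.6124 = 1.225 mol.
Q = n(e⁻)·F = 1.225 × 96485 = 118200 C.
t = Q/I = 118200 / 22.80 A = 5183 s.

5180 s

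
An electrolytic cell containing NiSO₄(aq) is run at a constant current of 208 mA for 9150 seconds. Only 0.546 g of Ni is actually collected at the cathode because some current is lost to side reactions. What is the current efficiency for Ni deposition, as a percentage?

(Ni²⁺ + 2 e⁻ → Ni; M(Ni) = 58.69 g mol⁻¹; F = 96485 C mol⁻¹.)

Q = I·t = 0.2080 × 9150.0 = 1903 C; n(e⁻) = 1903/96485 = 0.01973 mol.
Theoretical n(Ni) = n(e⁻)/2 = 0.009863 mol, i.e. m_theo = 0.009863 × 58.69 = 0.5788 g.
Efficiency = m_actual / m_theo = 0.546 / 0.5788 = 94.3 %.

94.3 %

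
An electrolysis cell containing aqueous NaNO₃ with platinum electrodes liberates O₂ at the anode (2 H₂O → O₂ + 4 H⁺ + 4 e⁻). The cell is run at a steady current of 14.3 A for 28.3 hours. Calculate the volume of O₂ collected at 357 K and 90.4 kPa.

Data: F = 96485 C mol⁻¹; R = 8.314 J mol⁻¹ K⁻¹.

Q = I·t = 14.30 A × 101880 s = 1457000 C.
n(e⁻) = Q/F = 1457000 / 96485 = 15.10 mol.
4 electrons are transferred per O₂ molecule, so n(O₂) = 15.10 / 4 = 3.775 mol.
V = nRT/P = (3.775 × 8.314 × 357) / (90.4 × 10³ Pa) = 0.124 m³ = 124 L.

124 L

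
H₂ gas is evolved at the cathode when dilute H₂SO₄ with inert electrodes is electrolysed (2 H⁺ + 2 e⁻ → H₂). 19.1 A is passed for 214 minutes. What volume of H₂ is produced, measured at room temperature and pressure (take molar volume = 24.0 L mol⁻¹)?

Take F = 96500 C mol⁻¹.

30.5 L

Q = I·t = 19.10 A × 12840 s = 245200 C.
n(e⁻) = Q/F = 245200 / 96500 = 2.541 mol.
2 electrons are transferred per H₂ molecule, so n(H₂) = 2.541 / 2 = 1.271 mol.
V = n × V_m = 1.271 × 24.0 = 30.5 L.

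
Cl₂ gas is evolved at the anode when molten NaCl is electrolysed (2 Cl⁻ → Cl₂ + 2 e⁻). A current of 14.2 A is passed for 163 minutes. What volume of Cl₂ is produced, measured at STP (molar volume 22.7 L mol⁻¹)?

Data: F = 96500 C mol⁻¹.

Q = I·t = 14.20 A × 9780.0 s = 138900 C.
n(e⁻) = Q/F = 138900 / 96500 = 1.439 mol.
2 electrons are transferred per Cl₂ molecule, so n(Cl₂) = 1.439 / 2 = 0.7196 mol.
V = n × V_m = 0.7196 × 22.7 = 16.3 L.

16.3 L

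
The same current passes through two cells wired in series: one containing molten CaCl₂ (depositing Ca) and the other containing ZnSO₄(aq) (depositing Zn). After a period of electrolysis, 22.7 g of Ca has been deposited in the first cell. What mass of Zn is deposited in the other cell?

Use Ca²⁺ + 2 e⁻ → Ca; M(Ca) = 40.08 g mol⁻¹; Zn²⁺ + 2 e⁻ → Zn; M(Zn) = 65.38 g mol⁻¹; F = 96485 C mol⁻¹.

n(Ca) = 22.7 / 40.08 = 0.5664 mol.
Since Ca²⁺ + 2 e⁻ → Ca, n(e⁻) passed = 2 × 0.5664 = 1.133 mol.
Cells in series carry the same charge, so the same 1.133 mol of electrons passes through cell 2.
Zn²⁺ + 2 e⁻ → Zn, so n(Zn) = 1.133 / 2 = 0.5664 mol.
m(Zn) = 0.5664 × 65.38 = 37.0 g.

37.0 g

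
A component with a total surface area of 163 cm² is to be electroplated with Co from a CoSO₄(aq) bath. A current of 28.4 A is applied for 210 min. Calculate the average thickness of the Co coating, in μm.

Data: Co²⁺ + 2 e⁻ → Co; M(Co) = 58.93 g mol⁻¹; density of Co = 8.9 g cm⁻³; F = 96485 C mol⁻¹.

753 μm

Q = I·t = 28.40 × 12600 = 357800 C; n(e⁻) = 3.709 mol.
n(Co) = n(e⁻)/2 = 1.854 mol, so m = 1.854 × 58.93 = 109.3 g.
Volume = m/ρ = 109.3 / 8.9 = 12.28 cm³.
Thickness = V/A = 12.28 / 163 = 0.0753 cm = 753 μm.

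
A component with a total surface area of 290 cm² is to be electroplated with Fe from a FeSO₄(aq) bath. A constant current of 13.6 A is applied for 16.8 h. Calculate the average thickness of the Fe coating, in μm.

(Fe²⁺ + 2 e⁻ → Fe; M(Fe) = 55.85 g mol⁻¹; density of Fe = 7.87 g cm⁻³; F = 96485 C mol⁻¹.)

Q = I·t = 13.60 × 60480 = 822500 C; n(e⁻) = 8.525 mol.
n(Fe) = n(e⁻)/2 = 4.262 mol, so m = 4.262 × 55.85 = 238.1 g.
Volume = m/ρ = 238.1 / 7.87 = 30.25 cm³.
Thickness = V/A = 30.25 / 290 = 0.104 cm = 1040 μm.

1040 μm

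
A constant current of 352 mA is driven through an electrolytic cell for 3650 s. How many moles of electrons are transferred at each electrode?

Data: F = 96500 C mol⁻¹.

Q = I·t = 0.3520 A × 3650.0 s = 1285 C.
n(e⁻) = Q/F = 1285 / 96500 = 0.0133 mol.

0.0133 mol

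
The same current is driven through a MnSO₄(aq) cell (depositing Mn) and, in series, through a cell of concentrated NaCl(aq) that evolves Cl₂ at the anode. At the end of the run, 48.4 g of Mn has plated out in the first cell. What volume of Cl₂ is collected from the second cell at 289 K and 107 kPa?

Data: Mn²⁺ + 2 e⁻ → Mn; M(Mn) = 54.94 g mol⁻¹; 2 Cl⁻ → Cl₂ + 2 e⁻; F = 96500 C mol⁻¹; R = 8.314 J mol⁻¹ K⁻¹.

n(Mn) = 48.4 / 54.94 = 0.8810 mol, so n(e⁻) = 2 × 0.8810 = 1.762 mol.
The cells are in series, so the same 1.762 mol of electrons passes through the second cell.
2 Cl⁻ → Cl₂ + 2 e⁻ — 2 mol e⁻ per mol Cl₂, so n(Cl₂) = 1.762/2 = 0.8810 mol.
V = nRT/P = (0.8810 × 8.314 × 289) / (107 × 10³) = 0.0198 m³ = 19.8 L.

19.8 L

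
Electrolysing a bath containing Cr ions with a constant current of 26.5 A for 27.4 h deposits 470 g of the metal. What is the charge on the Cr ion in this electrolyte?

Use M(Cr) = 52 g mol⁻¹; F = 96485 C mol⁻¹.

Q = I·t = 26.50 A × 98640 s = 2614000 C, so n(e⁻) = 2614000/96485 = 27.09 mol.
n(Cr) deposited = 470 / 52 = 9.038 mol.
Electrons per atom = n(e⁻)/n(Cr) = 27.09 / 9.038 = 3.00 ≈ 3, so the ion is Cr³⁺.

+3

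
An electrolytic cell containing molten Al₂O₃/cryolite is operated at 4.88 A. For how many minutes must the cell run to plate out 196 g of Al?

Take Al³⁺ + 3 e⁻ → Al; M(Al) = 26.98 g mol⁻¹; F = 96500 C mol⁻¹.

n(Al) = m/M = 196 / 26.98 = 7.265 mol.
Each Al atom requires 3 electrons, so n(e⁻) = 3 × 7.265 = 21.79 mol.
Q = n(e⁻)·F = 21.79 × 96500 = 2103000 C.
t = Q/I = 2103000 / 4.880 A = 431000 s = 7180 min.

7180 min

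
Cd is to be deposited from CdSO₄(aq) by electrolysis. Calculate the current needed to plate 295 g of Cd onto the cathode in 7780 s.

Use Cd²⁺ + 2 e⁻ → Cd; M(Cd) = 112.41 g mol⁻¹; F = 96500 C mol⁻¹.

n(Cd) = 295 / 112.41 = 2.624 mol.
n(e⁻) = 2 × 2.624 = 5.249 mol.
Q = n(e⁻)·F = 5.249 × 96500 = 506500 C.
I = Q/t = 506500 / 7780.0 s = 65.1 A.

65.1 A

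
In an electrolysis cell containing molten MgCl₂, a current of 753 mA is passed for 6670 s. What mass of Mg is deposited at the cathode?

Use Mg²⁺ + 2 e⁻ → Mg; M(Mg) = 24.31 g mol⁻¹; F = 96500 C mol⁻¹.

0.633 g

Q = I·t = 0.7530 A × 6670.0 s = 5023 C.
n(e⁻) = Q/F = 5023 / 96500 = 0.05205 mol.
Mg²⁺ + 2 e⁻ → Mg, so n(Mg) = n(e⁻)/2 = 0.02602 mol.
m = n·M = 0.02602 × 24.31 = 0.633 g.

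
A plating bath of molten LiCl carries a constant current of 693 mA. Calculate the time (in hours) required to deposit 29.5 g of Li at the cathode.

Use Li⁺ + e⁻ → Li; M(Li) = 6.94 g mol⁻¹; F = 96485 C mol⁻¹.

164 h

n(Li) = m/M = 29.5 / 6.94 = 4.251 mol.
Each Li atom requires 1 electron, so n(e⁻) = 1 × 4.251 = 4.251 mol.
Q = n(e⁻)·F = 4.251 × 96485 = 410100 C.
t = Q/I = 410100 / 0.6930 A = 591800 s = 164 h.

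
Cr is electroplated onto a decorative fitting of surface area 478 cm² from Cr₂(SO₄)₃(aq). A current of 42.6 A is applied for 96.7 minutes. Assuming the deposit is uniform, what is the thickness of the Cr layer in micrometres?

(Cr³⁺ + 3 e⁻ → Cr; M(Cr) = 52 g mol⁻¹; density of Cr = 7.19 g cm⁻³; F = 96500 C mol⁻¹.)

Q = I·t = 42.60 × 5802.0 = 247200 C; n(e⁻) = 2.561 mol.
n(Cr) = n(e⁻)/3 = 0.8538 mol, so m = 0.8538 × 52 = 44.40 g.
Volume = m/ρ = 44.40 / 7.19 = 6.175 cm³.
Thickness = V/A = 6.175 / 478 = 0.0129 cm = 129 μm.

129 μm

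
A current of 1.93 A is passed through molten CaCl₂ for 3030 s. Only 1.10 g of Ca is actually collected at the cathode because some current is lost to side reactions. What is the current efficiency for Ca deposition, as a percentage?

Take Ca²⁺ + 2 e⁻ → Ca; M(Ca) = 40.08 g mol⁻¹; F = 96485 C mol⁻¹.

90.6 %

Q = I·t = 1.930 × 3030.0 = 5848 C; n(e⁻) = 5848/96485 = 0.06061 mol.
Theoretical n(Ca) = n(e⁻)/2 = 0.03030 mol, i.e. m_theo = 0.03030 × 40.08 = 1.215 g.
Efficiency = m_actual / m_theo = 1.10 / 1.215 = 90.6 %.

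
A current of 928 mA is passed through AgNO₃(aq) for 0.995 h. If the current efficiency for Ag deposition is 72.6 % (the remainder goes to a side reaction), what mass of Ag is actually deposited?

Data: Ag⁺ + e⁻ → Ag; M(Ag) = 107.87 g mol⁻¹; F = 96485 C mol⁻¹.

Q = I·t = 0.9280 × 3582.0 = 3324 C.
n(e⁻) = 3324/96485 = 0.03445 mol; theoretically n(Ag) = 0.03445/1 = 0.03445 mol, m_theo = 3.716 g.
At 72.6 % efficiency, m_actual = 0.726 × 3.716 = 2.70 g.

2.70 g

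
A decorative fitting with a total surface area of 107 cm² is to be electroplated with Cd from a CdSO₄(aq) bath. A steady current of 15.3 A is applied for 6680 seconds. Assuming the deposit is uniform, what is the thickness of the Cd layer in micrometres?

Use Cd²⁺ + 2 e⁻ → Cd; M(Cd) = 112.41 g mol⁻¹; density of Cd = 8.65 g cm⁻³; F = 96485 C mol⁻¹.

Q = I·t = 15.30 × 6680.0 = 102200 C; n(e⁻) = 1.059 mol.
n(Cd) = n(e⁻)/2 = 0.5296 mol, so m = 0.5296 × 112.41 = 59.54 g.
Volume = m/ρ = 59.54 / 8.65 = 6.883 cm³.
Thickness = V/A = 6.883 / 107 = 0.0643 cm = 643 μm.

643 μm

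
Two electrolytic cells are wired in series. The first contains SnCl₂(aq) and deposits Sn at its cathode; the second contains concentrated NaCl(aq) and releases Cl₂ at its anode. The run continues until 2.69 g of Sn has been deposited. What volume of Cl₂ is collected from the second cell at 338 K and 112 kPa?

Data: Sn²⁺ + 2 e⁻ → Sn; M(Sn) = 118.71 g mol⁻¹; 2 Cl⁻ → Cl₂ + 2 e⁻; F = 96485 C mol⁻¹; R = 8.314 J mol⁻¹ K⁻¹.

0.569 L

n(Sn) = 2.69 / 118.71 = 0.02266 mol, so n(e⁻) = 2 × 0.02266 = 0.04532 mol.
The cells are in series, so the same 0.04532 mol of electrons passes through the second cell.
2 Cl⁻ → Cl₂ + 2 e⁻ — 2 mol e⁻ per mol Cl₂, so n(Cl₂) = 0.04532/2 = 0.02266 mol.
V = nRT/P = (0.02266 × 8.314 × 338) / (112 × 10³) = 5.69 × 10⁻⁴ m³ = 0.569 L.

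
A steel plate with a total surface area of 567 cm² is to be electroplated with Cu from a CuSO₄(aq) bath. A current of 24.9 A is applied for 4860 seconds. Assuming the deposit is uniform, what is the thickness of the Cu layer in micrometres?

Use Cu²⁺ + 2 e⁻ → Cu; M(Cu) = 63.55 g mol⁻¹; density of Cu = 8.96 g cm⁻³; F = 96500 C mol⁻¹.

78.4 μm

Q = I·t = 24.90 × 4860.0 = 121000 C; n(e⁻) = 1.254 mol.
n(Cu) = n(e⁻)/2 = 0.6270 mol, so m = 0.6270 × 63.55 = 39.85 g.
Volume = m/ρ = 39.85 / 8.96 = 4.447 cm³.
Thickness = V/A = 4.447 / 567 = 0.00784 cm = 78.4 μm.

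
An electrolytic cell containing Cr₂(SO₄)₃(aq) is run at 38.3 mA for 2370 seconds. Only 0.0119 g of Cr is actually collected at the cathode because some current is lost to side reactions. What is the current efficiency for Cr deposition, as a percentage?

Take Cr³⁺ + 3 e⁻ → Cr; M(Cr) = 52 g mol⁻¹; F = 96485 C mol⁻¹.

73.0 %

Q = I·t = 0.03830 × 2370.0 = 90.77 C; n(e⁻) = 90.77/96485 = 0.0009408 mol.
Theoretical n(Cr) = n(e⁻)/3 = 0.0003136 mol, i.e. m_theo = 0.0003136 × 52 = 0.01631 g.
Efficiency = m_actual / m_theo = 0.0119 / 0.01631 = 73.0 %.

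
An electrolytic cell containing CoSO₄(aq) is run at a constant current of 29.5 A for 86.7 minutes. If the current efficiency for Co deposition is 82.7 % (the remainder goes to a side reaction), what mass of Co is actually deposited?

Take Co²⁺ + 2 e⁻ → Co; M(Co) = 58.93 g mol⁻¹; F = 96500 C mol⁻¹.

Q = I·t = 29.50 × 5202.0 = 153500 C.
n(e⁻) = 153500/96500 = 1.590 mol; theoretically n(Co) = 1.590/2 = 0.7951 mol, m_theo = 46.86 g.
At 82.7 % efficiency, m_actual = 0.827 × 46.86 = 38.8 g.

38.8 g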